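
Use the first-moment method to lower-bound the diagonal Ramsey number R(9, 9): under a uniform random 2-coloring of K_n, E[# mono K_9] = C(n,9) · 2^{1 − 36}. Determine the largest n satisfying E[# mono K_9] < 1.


We need C(n, 9) · 2^{1 − 36} < 1, i.e. C(n, 9) < 2^{36 − 1} = 34359738368.
Check values of n near the boundary:
  n = 62: C(62, 9) = 20286591270; 20286591270 < 34359738368? YES
  n = 63: C(63, 9) = 23667689815; 23667689815 < 34359738368? YES
  n = 64: C(64, 9) = 27540584512; 27540584512 < 34359738368? YES
  n = 65: C(65, 9) = 31966749880; 31966749880 < 34359738368? YES
  n = 66: C(66, 9) = 37014131440; 37014131440 < 34359738368? NO
The largest n with C(n, 9) < 34359738368 is n = 65 (where E[X] = 3995843735/4294967296 ≈ 0.930). Hence R(9, 9) > 65, i.e. R(9, 9) ≥ 66.

Largest n = 65; hence R(9, 9) > 65.


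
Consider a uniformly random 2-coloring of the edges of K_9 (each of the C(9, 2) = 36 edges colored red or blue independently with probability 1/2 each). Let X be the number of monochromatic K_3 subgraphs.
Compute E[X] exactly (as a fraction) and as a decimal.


Let X = Σ_S X_S over the C(9, 3) = 84 subsets S of size 3, where X_S = 1 if the K_3 on S is monochromatic.
For a fixed S, the K_3 on S has C(3, 2) = 3 edges. P[all 3 edges red] = (1/2)^3, and likewise for blue, so P[monochromatic] = 2·(1/2)^3 = 2^{1 − 3} = 1/4.
Summing: E[X] = C(9, 3) · 2^{1 − 3} = 84 · 1/4 = 21.
Numerically: E[X] ≈ 21.00000.

E[X] = C(9,3)·2^(1−C(3,2)) = 21 ≈ 21.00000.


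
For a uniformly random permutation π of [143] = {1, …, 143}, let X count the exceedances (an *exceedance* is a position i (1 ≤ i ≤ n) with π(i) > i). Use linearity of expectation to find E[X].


Write X = Σ_{i=1}^{143} X_i, where X_i = 1_{π(i) > i}.
For each fixed i, π(i) is uniform over {1, …, 143} (marginal of a uniform permutation), so P[π(i) > i] = (n − i)/n. Summing: Σ_{i=1}^{143} (n − i)/n = (0 + 1 + … + 142)/143 = 143(143 − 1)/(2·143) = (143 − 1)/2.
Hence E[X] = Σ_{i=1}^{143} (143 − i)/143 = 71 ≈ 71.00000.

E[X] = 71 = 71.00000.


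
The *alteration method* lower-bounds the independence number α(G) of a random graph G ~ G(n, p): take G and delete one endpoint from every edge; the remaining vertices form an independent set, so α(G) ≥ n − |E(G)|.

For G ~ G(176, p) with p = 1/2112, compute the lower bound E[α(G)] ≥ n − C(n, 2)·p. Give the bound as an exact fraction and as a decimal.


E[|E(G)|] = C(176, 2)·p = 15400 · (1/2112) = 175/24.
E[α(G)] ≥ n − E[|E(G)|] = 176 − 175/24 = 4049/24.
Numerically: ≈ 168.708.
(This is only a lower bound; the true E[α(G)] may be larger.)

E[α(G)] ≥ 4049/24 ≈ 168.708.


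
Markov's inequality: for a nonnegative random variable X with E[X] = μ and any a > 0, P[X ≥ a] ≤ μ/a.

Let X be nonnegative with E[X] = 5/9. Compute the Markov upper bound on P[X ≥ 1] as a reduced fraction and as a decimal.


μ = E[X] = 5/9, a = 1.
Markov: P[X ≥ 1] ≤ μ/a = (5/9)/1 = 5/9.
Numerically: ≈ 0.556.
(Since a = 1 > μ = 0.556, the bound 5/9 is < 1 and informative.)

P[X ≥ 1] ≤ 5/9 ≈ 0.556.


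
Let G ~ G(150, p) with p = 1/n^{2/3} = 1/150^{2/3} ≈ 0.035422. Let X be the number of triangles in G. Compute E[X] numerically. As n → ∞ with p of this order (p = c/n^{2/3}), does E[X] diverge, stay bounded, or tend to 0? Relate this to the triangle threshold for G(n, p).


Number of potential triangles: C(150, 3) = 551300.
Each occurs with probability p³ ≈ (0.035422)³ ≈ 4.4444444e-05.
By linearity: E[X] = C(150, 3)·p³ ≈ 551300 · 4.4444444e-05 ≈ 24.50222.
Since α = 2/3 < 1, p = c/n^{2/3} ≫ 1/n is above the triangle threshold p ~ 1/n. Asymptotically E[X] ~ (c³/6)·n^{3(1−α)} = (1³/6)·n^{1} → ∞; triangles are abundant w.h.p.

E[X] ≈ 24.50222; in regime p = Θ(1/n^{2/3}) E[X] diverges (above the triangle threshold p ~ 1/n).


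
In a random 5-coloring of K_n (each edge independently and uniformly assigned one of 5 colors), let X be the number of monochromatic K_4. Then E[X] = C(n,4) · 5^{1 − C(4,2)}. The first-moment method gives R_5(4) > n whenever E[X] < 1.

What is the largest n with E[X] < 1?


We need C(n, 4) · 5^{1 − 6} < 1, i.e. C(n, 4) < 5^{6 − 1} = 3125.
Check values of n near the boundary:
  n = 15: C(15, 4) = 1365; 1365 < 3125? YES
  n = 16: C(16, 4) = 1820; 1820 < 3125? YES
  n = 17: C(17, 4) = 2380; 2380 < 3125? YES
  n = 18: C(18, 4) = 3060; 3060 < 3125? YES
  n = 19: C(19, 4) = 3876; 3876 < 3125? NO
  n = 20: C(20, 4) = 4845; 4845 < 3125? NO
The largest n with C(n, 4) < 3125 is n = 18 (where E[X] = 612/625 ≈ 0.9792000). Hence R_5(4) > 18, i.e. R_5(4) ≥ 19.

Largest n = 18; hence R_5(4) > 18.


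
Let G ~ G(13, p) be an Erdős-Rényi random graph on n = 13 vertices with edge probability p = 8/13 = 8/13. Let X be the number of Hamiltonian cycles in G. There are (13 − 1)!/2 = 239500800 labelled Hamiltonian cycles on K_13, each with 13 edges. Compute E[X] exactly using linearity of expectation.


K_13 has (13 − 1)!/2 = 239500800 labelled Hamiltonian cycles.
For each such Hamiltonian cycle H, let X_H = 1 if all 13 edges of H are present in G. Then P[X_H = 1] = p^{13} = (8/13)^{13} = 549755813888/302875106592253.
By linearity: E[X] = Σ_H E[X_H] = 239500800 · p^{13} = 239500800 · 549755813888/302875106592253 = 131666957230827110400/302875106592253.
Numerically: E[X] ≈ 4.3472e+05.

E[X] = 239500800 · (8/13)^{13} = 131666957230827110400/302875106592253 ≈ 4.3472e+05.


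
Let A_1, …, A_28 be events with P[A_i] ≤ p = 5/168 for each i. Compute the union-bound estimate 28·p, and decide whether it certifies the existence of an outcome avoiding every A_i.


Union bound: P[∪_{i=1}^{28} A_i] ≤ Σ_i P[A_i] ≤ 28·p = 28·(5/168) = 5/6.
Numerically: 5/6 ≈ 0.8333333.
Is 5/6 < 1? YES.
Since P[∪ A_i] ≤ 5/6 < 1, the complement has P[∩ A_i^c] ≥ 1 − 5/6 = 1/6 > 0, so some outcome avoids every A_i.

28·p = 5/6 ≈ 0.8333333; existence CERTIFIED by the union bound.


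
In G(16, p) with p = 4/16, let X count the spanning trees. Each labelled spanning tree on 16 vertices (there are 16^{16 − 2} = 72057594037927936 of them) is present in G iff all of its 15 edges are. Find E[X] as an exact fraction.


K_16 has 16^{16 − 2} = 72057594037927936 labelled spanning trees.
For each such spanning tree H, let X_H = 1 if all 15 edges of H are present in G. Then P[X_H = 1] = p^{15} = (1/4)^{15} = 1/1073741824.
By linearity of expectation: E[X] = Σ_H E[X_H] = 72057594037927936 · p^{15} = 72057594037927936 · 1/1073741824 = 67108864.
Numerically: E[X] ≈ 6.711e+07.

E[X] = 72057594037927936 · (1/4)^{15} = 67108864 ≈ 6.711e+07.


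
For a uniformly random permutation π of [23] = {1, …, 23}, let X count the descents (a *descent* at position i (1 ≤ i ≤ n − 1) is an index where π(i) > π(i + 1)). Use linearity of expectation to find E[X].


Write X = Σ X_I over i = 1, …, 22, with X_I the indicator of one descent.
There are 22 indicators.
For each fixed i, the pair (π(i), π(i+1)) is a uniformly random ordered pair of distinct values from {1, …, 23}; by symmetry P[π(i) > π(i+1)] = 1/2.
By linearity: E[X] = 22 · (1/2) = (23 − 1) · (1/2) = 11 ≈ 11.00000.

E[X] = 11 = 11.00000.


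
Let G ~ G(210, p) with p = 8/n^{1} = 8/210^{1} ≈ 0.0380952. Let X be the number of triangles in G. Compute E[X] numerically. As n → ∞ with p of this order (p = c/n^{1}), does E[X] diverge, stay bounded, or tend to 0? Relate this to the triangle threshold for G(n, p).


Number of potential triangles: C(210, 3) = 1521520.
Each occurs with probability p³ ≈ (0.0380952)³ ≈ 5.52856063e-05.
By linearity: E[X] = C(210, 3)·p³ ≈ 1521520 · 5.52856063e-05 ≈ 84.118156.
Here α = 1, so p = 8/n is exactly at the triangle threshold p ~ 1/n. Asymptotically E[X] → c³/6 = 8³/6 = 256/3 ≈ 85.333333, a bounded constant. In this regime the triangle count is asymptotically Poisson(c³/6).

E[X] ≈ 84.118156; in regime p = Θ(1/n^{1}) E[X] stays bounded (at the triangle threshold p ~ 1/n).


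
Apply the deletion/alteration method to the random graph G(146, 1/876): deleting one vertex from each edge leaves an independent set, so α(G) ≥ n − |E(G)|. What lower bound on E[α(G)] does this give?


E[|E(G)|] = C(146, 2)·p = 10585 · (1/876) = 145/12.
E[α(G)] ≥ n − E[|E(G)|] = 146 − 145/12 = 1607/12.
Numerically: ≈ 133.916667.
(This is only a lower bound; the true E[α(G)] may be larger.)

E[α(G)] ≥ 1607/12 ≈ 133.916667.


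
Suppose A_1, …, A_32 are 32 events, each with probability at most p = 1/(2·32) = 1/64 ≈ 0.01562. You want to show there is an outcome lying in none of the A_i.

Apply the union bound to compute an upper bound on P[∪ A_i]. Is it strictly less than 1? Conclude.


Union bound: P[∪_{i=1}^{32} A_i] ≤ Σ_i P[A_i] ≤ 32·p = 32·(1/64) = 1/2.
Numerically: 1/2 ≈ 0.50000.
Is 1/2 < 1? YES.
Since P[∪ A_i] ≤ 1/2 < 1, the complement has P[∩ A_i^c] ≥ 1 − 1/2 = 1/2 > 0, so some outcome avoids every A_i.

32·p = 1/2 ≈ 0.50000; existence CERTIFIED by the union bound.


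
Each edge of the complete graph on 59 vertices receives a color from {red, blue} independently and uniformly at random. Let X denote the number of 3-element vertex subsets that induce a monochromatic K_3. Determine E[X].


Let X = Σ_S X_S over the C(59, 3) = 32509 subsets S of size 3, where X_S = 1 if the K_3 on S is monochromatic.
For a fixed S, the K_3 on S has C(3, 2) = 3 edges. P[all 3 edges red] = (1/2)^3, and likewise for blue, so P[monochromatic] = 2·(1/2)^3 = 2^{1 − 3} = 1/4.
Summing: E[X] = C(59, 3) · 2^{1 − 3} = 32509 · 1/4 = 32509/4.
Numerically: E[X] ≈ 8127.250.

E[X] = C(59,3)·2^(1−C(3,2)) = 32509/4 ≈ 8127.250.


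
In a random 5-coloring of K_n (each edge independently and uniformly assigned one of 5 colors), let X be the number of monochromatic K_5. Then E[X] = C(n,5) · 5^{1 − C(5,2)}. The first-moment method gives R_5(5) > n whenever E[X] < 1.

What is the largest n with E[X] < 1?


We need C(n, 5) · 5^{1 − 10} < 1, i.e. C(n, 5) < 5^{10 − 1} = 1953125.
Check values of n near the boundary:
  n = 43: C(43, 5) = 962598; 962598 < 1953125? YES
  n = 44: C(44, 5) = 1086008; 1086008 < 1953125? YES
  n = 45: C(45, 5) = 1221759; 1221759 < 1953125? YES
  n = 46: C(46, 5) = 1370754; 1370754 < 1953125? YES
  n = 47: C(47, 5) = 1533939; 1533939 < 1953125? YES
  n = 48: C(48, 5) = 1712304; 1712304 < 1953125? YES
  n = 49: C(49, 5) = 1906884; 1906884 < 1953125? YES
  n = 50: C(50, 5) = 2118760; 2118760 < 1953125? NO
The largest n with C(n, 5) < 1953125 is n = 49 (where E[X] = 1906884/1953125 ≈ 0.976325). Hence R_5(5) > 49, i.e. R_5(5) ≥ 50.

Largest n = 49; hence R_5(5) > 49.


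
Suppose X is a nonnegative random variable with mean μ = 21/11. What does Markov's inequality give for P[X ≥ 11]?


μ = E[X] = 21/11, a = 11.
Markov: P[X ≥ 11] ≤ μ/a = (21/11)/11 = 21/121.
Numerically: ≈ 0.174.
(Since a = 11 > μ = 1.909, the bound 21/121 is < 1 and informative.)

P[X ≥ 11] ≤ 21/121 ≈ 0.174.


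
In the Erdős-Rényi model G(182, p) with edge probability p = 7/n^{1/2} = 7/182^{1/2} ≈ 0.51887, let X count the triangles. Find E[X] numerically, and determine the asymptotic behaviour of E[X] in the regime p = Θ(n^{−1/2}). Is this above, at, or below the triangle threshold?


Number of potential triangles: C(182, 3) = 988260.
Each occurs with probability p³ ≈ (0.51887)³ ≈ 1.3969699e-01.
By linearity: E[X] = C(182, 3)·p³ ≈ 988260 · 1.3969699e-01 ≈ 138056.94398.
Since α = 1/2 < 1, p = c/n^{1/2} ≫ 1/n is above the triangle threshold p ~ 1/n. Asymptotically E[X] ~ (c³/6)·n^{3(1−α)} = (7³/6)·n^{1.5} → ∞; triangles are abundant w.h.p.

E[X] ≈ 138056.94398; in regime p = Θ(1/n^{1/2}) E[X] diverges (above the triangle threshold p ~ 1/n).


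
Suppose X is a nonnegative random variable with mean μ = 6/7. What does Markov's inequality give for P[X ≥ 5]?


μ = E[X] = 6/7, a = 5.
Markov: P[X ≥ 5] ≤ μ/a = (6/7)/5 = 6/35.
Numerically: ≈ 0.17143.
(Since a = 5 > μ = 0.85714, the bound 6/35 is < 1 and informative.)

P[X ≥ 5] ≤ 6/35 ≈ 0.17143.


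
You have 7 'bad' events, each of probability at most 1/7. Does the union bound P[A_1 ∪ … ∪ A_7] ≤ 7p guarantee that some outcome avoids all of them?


Union bound: P[∪_{i=1}^{7} A_i] ≤ Σ_i P[A_i] ≤ 7·p = 7·(1/7) = 1.
Numerically: 1 ≈ 1.000.
Is 1 < 1? NO.
Since the bound 1 is ≥ 1, the union bound is uninformative here; it does NOT by itself certify existence.

7·p = 1 ≈ 1.000; existence NOT certified by the union bound.


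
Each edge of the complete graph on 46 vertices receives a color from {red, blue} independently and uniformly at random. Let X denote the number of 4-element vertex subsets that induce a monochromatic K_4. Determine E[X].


Let X = Σ_S X_S over the C(46, 4) = 163185 subsets S of size 4, where X_S = 1 if the K_4 on S is monochromatic.
For a fixed S, the K_4 on S has C(4, 2) = 6 edges. P[all 6 edges red] = (1/2)^6, and likewise for blue, so P[monochromatic] = 2·(1/2)^6 = 2^{1 − 6} = 1/32.
By linearity: E[X] = C(46, 4) · 2^{1 − 6} = 163185 · 1/32 = 163185/32.
Numerically: E[X] ≈ 5099.53125.

E[X] = C(46,4)·2^(1−C(4,2)) = 163185/32 ≈ 5099.53125.


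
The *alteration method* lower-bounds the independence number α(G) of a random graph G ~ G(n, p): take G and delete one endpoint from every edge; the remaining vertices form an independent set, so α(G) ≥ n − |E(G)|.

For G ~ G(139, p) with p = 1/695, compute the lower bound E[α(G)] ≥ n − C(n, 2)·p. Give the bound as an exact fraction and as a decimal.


E[|E(G)|] = C(139, 2)·p = 9591 · (1/695) = 69/5.
E[α(G)] ≥ n − E[|E(G)|] = 139 − 69/5 = 626/5.
Numerically: ≈ 125.200000.
(This is only a lower bound; the true E[α(G)] may be larger.)

E[α(G)] ≥ 626/5 ≈ 125.200000.


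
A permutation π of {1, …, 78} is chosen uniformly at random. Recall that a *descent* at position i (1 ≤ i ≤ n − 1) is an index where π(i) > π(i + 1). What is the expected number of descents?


Write X = Σ X_I over i = 1, …, 77, with X_I the indicator of one descent.
There are 77 indicators.
For each fixed i, the pair (π(i), π(i+1)) is a uniformly random ordered pair of distinct values from {1, …, 78}; by symmetry P[π(i) > π(i+1)] = 1/2.
By linearity: E[X] = 77 · (1/2) = (78 − 1) · (1/2) = 77/2 ≈ 38.5000.

E[X] = 77/2 = 38.5000.


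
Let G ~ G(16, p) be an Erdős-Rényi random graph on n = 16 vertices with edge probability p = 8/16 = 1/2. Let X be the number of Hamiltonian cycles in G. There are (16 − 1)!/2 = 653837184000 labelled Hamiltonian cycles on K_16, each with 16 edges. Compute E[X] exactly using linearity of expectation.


K_16 has (16 − 1)!/2 = 653837184000 labelled Hamiltonian cycles.
For each such Hamiltonian cycle H, let X_H = 1 if all 16 edges of H are present in G. Then P[X_H = 1] = p^{16} = (1/2)^{16} = 1/65536.
By linearity of expectation: E[X] = Σ_H E[X_H] = 653837184000 · p^{16} = 653837184000 · 1/65536 = 638512875/64.
Numerically: E[X] ≈ 9.977e+06.

E[X] = 653837184000 · (1/2)^{16} = 638512875/64 ≈ 9.977e+06.


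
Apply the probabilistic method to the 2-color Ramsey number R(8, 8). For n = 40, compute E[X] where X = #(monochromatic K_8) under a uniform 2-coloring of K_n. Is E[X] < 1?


E[X] = C(40, 8) · 2^{1 − 28} = 76904685 · 2^{−27} = 76904685/134217728.
As a reduced fraction: E[X] = 76904685/134217728 ≈ 0.5730.
Is E[X] < 1? YES.
Since E[X] < 1, there exists a 2-coloring of K_{40} with no monochromatic K_8; hence R(8, 8) > 40.

E[X] = 76904685/134217728 ≈ 0.5730; E[X] < 1, so R(8, 8) > 40.


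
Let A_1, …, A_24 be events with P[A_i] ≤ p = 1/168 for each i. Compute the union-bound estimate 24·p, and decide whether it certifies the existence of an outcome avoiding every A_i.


Union bound: P[∪_{i=1}^{24} A_i] ≤ Σ_i P[A_i] ≤ 24·p = 24·(1/168) = 1/7.
Numerically: 1/7 ≈ 0.142857.
Is 1/7 < 1? YES.
Since P[∪ A_i] ≤ 1/7 < 1, the complement has P[∩ A_i^c] ≥ 1 − 1/7 = 6/7 > 0, so some outcome avoids every A_i.

24·p = 1/7 ≈ 0.142857; existence CERTIFIED by the union bound.


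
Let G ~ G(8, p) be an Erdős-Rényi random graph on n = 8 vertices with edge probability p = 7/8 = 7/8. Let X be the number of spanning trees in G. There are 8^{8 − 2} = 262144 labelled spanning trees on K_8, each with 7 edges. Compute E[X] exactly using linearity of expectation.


K_8 has 8^{8 − 2} = 262144 labelled spanning trees.
For each such spanning tree H, let X_H = 1 if all 7 edges of H are present in G. Then P[X_H = 1] = p^{7} = (7/8)^{7} = 823543/2097152.
Summing the indicators: E[X] = Σ_H E[X_H] = 262144 · p^{7} = 262144 · 823543/2097152 = 823543/8.
Numerically: E[X] ≈ 102943.

E[X] = 262144 · (7/8)^{7} = 823543/8 ≈ 102943.


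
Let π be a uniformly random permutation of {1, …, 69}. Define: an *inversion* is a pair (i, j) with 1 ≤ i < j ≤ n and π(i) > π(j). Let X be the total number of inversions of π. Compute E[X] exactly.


Write X = Σ X_I over the C(69, 2) = 2346 pairs i < j, with X_I the indicator of one inversion.
There are 2346 indicators.
For each fixed pair i < j, the values π(i) and π(j) are two distinct elements of {1, …, 69} in uniformly random order; by symmetry P[π(i) > π(j)] = 1/2.
By linearity: E[X] = 2346 · (1/2) = C(69, 2) · (1/2) = 2346/2 = 1173 ≈ 1173.000000.

E[X] = 1173 = 1173.000000.


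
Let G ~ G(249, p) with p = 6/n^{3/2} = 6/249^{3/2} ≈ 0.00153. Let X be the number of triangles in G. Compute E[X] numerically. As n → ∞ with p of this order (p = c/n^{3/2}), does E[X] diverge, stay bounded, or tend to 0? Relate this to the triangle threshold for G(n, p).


Number of potential triangles: C(249, 3) = 2542124.
Each occurs with probability p³ ≈ (0.00153)³ ≈ 3.56087e-09.
By linearity: E[X] = C(249, 3)·p³ ≈ 2542124 · 3.56087e-09 ≈ 0.009.
Since α = 3/2 > 1, p = c/n^{3/2} = o(1/n) is below the triangle threshold p ~ 1/n. Asymptotically E[X] ~ (c³/6)·n^{3(1−α)} = (6³/6)·n^{-1.5} → 0, so by Markov's inequality G has no triangles w.h.p.

E[X] ≈ 0.009; in regime p = Θ(1/n^{3/2}) E[X] tends to 0 (below the triangle threshold p ~ 1/n).


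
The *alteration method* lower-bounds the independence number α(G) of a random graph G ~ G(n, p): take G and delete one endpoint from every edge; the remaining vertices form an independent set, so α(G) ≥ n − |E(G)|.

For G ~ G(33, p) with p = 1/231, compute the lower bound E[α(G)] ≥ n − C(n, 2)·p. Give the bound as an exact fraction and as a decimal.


E[|E(G)|] = C(33, 2)·p = 528 · (1/231) = 16/7.
E[α(G)] ≥ n − E[|E(G)|] = 33 − 16/7 = 215/7.
Numerically: ≈ 30.714286.
(This is only a lower bound; the true E[α(G)] may be larger.)

E[α(G)] ≥ 215/7 ≈ 30.714286.


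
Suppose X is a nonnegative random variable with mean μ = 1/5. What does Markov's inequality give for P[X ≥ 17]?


μ = E[X] = 1/5, a = 17.
Markov: P[X ≥ 17] ≤ μ/a = (1/5)/17 = 1/85.
Numerically: ≈ 0.011765.
(Since a = 17 > μ = 0.200000, the bound 1/85 is < 1 and informative.)

P[X ≥ 17] ≤ 1/85 ≈ 0.011765.


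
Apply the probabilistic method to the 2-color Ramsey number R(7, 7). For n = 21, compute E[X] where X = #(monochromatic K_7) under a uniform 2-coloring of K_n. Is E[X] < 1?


E[X] = C(21, 7) · 2^{1 − 21} = 116280 · 2^{−20} = 116280/1048576.
As a reduced fraction: E[X] = 14535/131072 ≈ 0.110893.
Is E[X] < 1? YES.
Since E[X] < 1, there exists a 2-coloring of K_{21} with no monochromatic K_7; hence R(7, 7) > 21.

E[X] = 14535/131072 ≈ 0.110893; E[X] < 1, so R(7, 7) > 21.


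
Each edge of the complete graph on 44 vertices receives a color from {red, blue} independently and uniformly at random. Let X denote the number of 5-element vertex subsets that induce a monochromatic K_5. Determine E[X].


Let X = Σ_S X_S over the C(44, 5) = 1086008 subsets S of size 5, where X_S = 1 if the K_5 on S is monochromatic.
For a fixed S, the K_5 on S has C(5, 2) = 10 edges. P[all 10 edges red] = (1/2)^10, and likewise for blue, so P[monochromatic] = 2·(1/2)^10 = 2^{1 − 10} = 1/512.
By linearity: E[X] = C(44, 5) · 2^{1 − 10} = 1086008 · 1/512 = 135751/64.
Numerically: E[X] ≈ 2121.1094.

E[X] = C(44,5)·2^(1−C(5,2)) = 135751/64 ≈ 2121.1094.


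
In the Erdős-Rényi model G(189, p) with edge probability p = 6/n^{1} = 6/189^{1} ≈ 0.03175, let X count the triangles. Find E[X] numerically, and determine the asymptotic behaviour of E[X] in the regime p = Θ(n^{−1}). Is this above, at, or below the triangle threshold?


Number of potential triangles: C(189, 3) = 1107414.
Each occurs with probability p³ ≈ (0.03175)³ ≈ 3.199399e-05.
By linearity: E[X] = C(189, 3)·p³ ≈ 1107414 · 3.199399e-05 ≈ 35.4306.
Here α = 1, so p = 6/n is exactly at the triangle threshold p ~ 1/n. Asymptotically E[X] → c³/6 = 6³/6 = 36 ≈ 36.0000, a bounded constant. In this regime the triangle count is asymptotically Poisson(c³/6).

E[X] ≈ 35.4306; in regime p = Θ(1/n^{1}) E[X] stays bounded (at the triangle threshold p ~ 1/n).


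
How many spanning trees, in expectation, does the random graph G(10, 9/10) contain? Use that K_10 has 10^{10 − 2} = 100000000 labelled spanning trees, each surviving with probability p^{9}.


K_10 has 10^{10 − 2} = 100000000 labelled spanning trees.
For each such spanning tree H, let X_H = 1 if all 9 edges of H are present in G. Then P[X_H = 1] = p^{9} = (9/10)^{9} = 387420489/1000000000.
Summing the indicators: E[X] = Σ_H E[X_H] = 100000000 · p^{9} = 100000000 · 387420489/1000000000 = 387420489/10.
Numerically: E[X] ≈ 3.8742e+07.

E[X] = 100000000 · (9/10)^{9} = 387420489/10 ≈ 3.8742e+07.


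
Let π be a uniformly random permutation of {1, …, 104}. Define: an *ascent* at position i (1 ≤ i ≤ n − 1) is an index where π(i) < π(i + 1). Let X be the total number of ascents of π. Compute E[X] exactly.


Write X = Σ X_I over i = 1, …, 103, with X_I the indicator of one ascent.
There are 103 indicators.
For each fixed i, the pair (π(i), π(i+1)) is a uniformly random ordered pair of distinct values from {1, …, 104}; by symmetry P[π(i) < π(i+1)] = 1/2.
By linearity: E[X] = 103 · (1/2) = (104 − 1) · (1/2) = 103/2 ≈ 51.5000.

E[X] = 103/2 = 51.5000.


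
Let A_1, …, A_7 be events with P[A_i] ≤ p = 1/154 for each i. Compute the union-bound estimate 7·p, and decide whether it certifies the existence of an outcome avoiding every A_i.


Union bound: P[∪_{i=1}^{7} A_i] ≤ Σ_i P[A_i] ≤ 7·p = 7·(1/154) = 1/22.
Numerically: 1/22 ≈ 0.04545.
Is 1/22 < 1? YES.
Since P[∪ A_i] ≤ 1/22 < 1, the complement has P[∩ A_i^c] ≥ 1 − 1/22 = 21/22 > 0, so some outcome avoids every A_i.

7·p = 1/22 ≈ 0.04545; existence CERTIFIED by the union bound.


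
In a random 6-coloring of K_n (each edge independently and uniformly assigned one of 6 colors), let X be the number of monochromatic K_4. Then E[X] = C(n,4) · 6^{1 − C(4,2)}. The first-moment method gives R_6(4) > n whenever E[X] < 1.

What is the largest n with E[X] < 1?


We need C(n, 4) · 6^{1 − 6} < 1, i.e. C(n, 4) < 6^{6 − 1} = 7776.
Check values of n near the boundary:
  n = 18: C(18, 4) = 3060; 3060 < 7776? YES
  n = 19: C(19, 4) = 3876; 3876 < 7776? YES
  n = 20: C(20, 4) = 4845; 4845 < 7776? YES
  n = 21: C(21, 4) = 5985; 5985 < 7776? YES
  n = 22: C(22, 4) = 7315; 7315 < 7776? YES
  n = 23: C(23, 4) = 8855; 8855 < 7776? NO
  n = 24: C(24, 4) = 10626; 10626 < 7776? NO
The largest n with C(n, 4) < 7776 is n = 22 (where E[X] = 7315/7776 ≈ 0.940715). Hence R_6(4) > 22, i.e. R_6(4) ≥ 23.

Largest n = 22; hence R_6(4) > 22.


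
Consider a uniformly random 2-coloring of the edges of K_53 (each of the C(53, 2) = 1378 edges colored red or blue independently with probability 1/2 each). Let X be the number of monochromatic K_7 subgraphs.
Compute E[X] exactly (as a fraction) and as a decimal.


Let X = Σ_S X_S over the C(53, 7) = 154143080 subsets S of size 7, where X_S = 1 if the K_7 on S is monochromatic.
For a fixed S, the K_7 on S has C(7, 2) = 21 edges. P[all 21 edges red] = (1/2)^21, and likewise for blue, so P[monochromatic] = 2·(1/2)^21 = 2^{1 − 21} = 1/1048576.
By linearity of expectation: E[X] = C(53, 7) · 2^{1 − 21} = 154143080 · 1/1048576 = 19267885/131072.
Numerically: E[X] ≈ 147.00230.

E[X] = C(53,7)·2^(1−C(7,2)) = 19267885/131072 ≈ 147.00230.


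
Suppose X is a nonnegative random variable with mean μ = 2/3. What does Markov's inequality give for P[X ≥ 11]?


μ = E[X] = 2/3, a = 11.
Markov: P[X ≥ 11] ≤ μ/a = (2/3)/11 = 2/33.
Numerically: ≈ 0.0606.
(Since a = 11 > μ = 0.6667, the bound 2/33 is < 1 and informative.)

P[X ≥ 11] ≤ 2/33 ≈ 0.0606.


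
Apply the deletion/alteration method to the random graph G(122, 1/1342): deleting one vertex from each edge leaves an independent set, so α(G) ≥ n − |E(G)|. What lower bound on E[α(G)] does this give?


E[|E(G)|] = C(122, 2)·p = 7381 · (1/1342) = 11/2.
E[α(G)] ≥ n − E[|E(G)|] = 122 − 11/2 = 233/2.
Numerically: ≈ 116.500.
(This is only a lower bound; the true E[α(G)] may be larger.)

E[α(G)] ≥ 233/2 ≈ 116.500.


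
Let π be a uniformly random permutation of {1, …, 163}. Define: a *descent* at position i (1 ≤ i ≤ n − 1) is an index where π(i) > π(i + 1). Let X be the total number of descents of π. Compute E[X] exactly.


Write X = Σ X_I over i = 1, …, 162, with X_I the indicator of one descent.
There are 162 indicators.
For each fixed i, the pair (π(i), π(i+1)) is a uniformly random ordered pair of distinct values from {1, …, 163}; by symmetry P[π(i) > π(i+1)] = 1/2.
By linearity: E[X] = 162 · (1/2) = (163 − 1) · (1/2) = 81 ≈ 81.000.

E[X] = 81 = 81.000.


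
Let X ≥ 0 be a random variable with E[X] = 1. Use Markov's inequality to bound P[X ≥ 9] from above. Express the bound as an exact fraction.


μ = E[X] = 1, a = 9.
Markov: P[X ≥ 9] ≤ μ/a = (1)/9 = 1/9.
Numerically: ≈ 0.111111.
(Since a = 9 > μ = 1.000000, the bound 1/9 is < 1 and informative.)

P[X ≥ 9] ≤ 1/9 ≈ 0.111111.


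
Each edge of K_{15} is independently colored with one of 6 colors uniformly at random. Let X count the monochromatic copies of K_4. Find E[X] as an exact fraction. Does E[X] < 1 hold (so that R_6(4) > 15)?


E[X] = C(15, 4) · 6^{1 − 6} = 1365 · 6^{−5} = 1365/7776.
As a reduced fraction: E[X] = 455/2592 ≈ 0.1755401.
Is E[X] < 1? YES.
Since E[X] < 1, there exists a 6-coloring of K_{15} with no monochromatic K_4; hence R_6(4) > 15.

E[X] = 455/2592 ≈ 0.1755401; E[X] < 1, so R_6(4) > 15.


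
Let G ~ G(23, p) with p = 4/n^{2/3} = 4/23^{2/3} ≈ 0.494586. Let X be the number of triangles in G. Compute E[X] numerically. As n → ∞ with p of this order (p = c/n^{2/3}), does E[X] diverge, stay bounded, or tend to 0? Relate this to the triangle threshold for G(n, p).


Number of potential triangles: C(23, 3) = 1771.
Each occurs with probability p³ ≈ (0.494586)³ ≈ 1.20982987e-01.
By linearity: E[X] = C(23, 3)·p³ ≈ 1771 · 1.20982987e-01 ≈ 214.260870.
Since α = 2/3 < 1, p = c/n^{2/3} ≫ 1/n is above the triangle threshold p ~ 1/n. Asymptotically E[X] ~ (c³/6)·n^{3(1−α)} = (4³/6)·n^{1} → ∞; triangles are abundant w.h.p.

E[X] ≈ 214.260870; in regime p = Θ(1/n^{2/3}) E[X] diverges (above the triangle threshold p ~ 1/n).


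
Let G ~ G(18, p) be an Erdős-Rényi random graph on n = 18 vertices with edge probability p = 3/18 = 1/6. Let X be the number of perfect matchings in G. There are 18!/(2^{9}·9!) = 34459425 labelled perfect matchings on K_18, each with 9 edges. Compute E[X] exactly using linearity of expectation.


K_18 has 18!/(2^{9}·9!) = 34459425 labelled perfect matchings.
For each such perfect matching H, let X_H = 1 if all 9 edges of H are present in G. Then P[X_H = 1] = p^{9} = (1/6)^{9} = 1/10077696.
Summing the indicators: E[X] = Σ_H E[X_H] = 34459425 · p^{9} = 34459425 · 1/10077696 = 425425/124416.
Numerically: E[X] ≈ 3.419.

E[X] = 34459425 · (1/6)^{9} = 425425/124416 ≈ 3.419.


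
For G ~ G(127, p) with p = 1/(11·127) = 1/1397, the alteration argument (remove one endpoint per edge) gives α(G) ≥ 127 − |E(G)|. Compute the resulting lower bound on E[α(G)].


E[|E(G)|] = C(127, 2)·p = 8001 · (1/1397) = 63/11.
E[α(G)] ≥ n − E[|E(G)|] = 127 − 63/11 = 1334/11.
Numerically: ≈ 121.2727.
(This is only a lower bound; the true E[α(G)] may be larger.)

E[α(G)] ≥ 1334/11 ≈ 121.2727.


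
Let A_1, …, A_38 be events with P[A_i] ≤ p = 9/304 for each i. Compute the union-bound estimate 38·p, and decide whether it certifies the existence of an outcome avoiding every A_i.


Union bound: P[∪_{i=1}^{38} A_i] ≤ Σ_i P[A_i] ≤ 38·p = 38·(9/304) = 9/8.
Numerically: 9/8 ≈ 1.12500.
Is 9/8 < 1? NO.
Since the bound 9/8 is ≥ 1, the union bound is uninformative here; it does NOT by itself certify existence.

38·p = 9/8 ≈ 1.12500; existence NOT certified by the union bound.


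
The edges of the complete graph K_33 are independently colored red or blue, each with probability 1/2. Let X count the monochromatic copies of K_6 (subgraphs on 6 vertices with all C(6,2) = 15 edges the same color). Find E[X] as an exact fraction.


Let X = Σ_S X_S over the C(33, 6) = 1107568 subsets S of size 6, where X_S = 1 if the K_6 on S is monochromatic.
For a fixed S, the K_6 on S has C(6, 2) = 15 edges. P[all 15 edges red] = (1/2)^15, and likewise for blue, so P[monochromatic] = 2·(1/2)^15 = 2^{1 − 15} = 1/16384.
By linearity of expectation: E[X] = C(33, 6) · 2^{1 − 15} = 1107568 · 1/16384 = 69223/1024.
Numerically: E[X] ≈ 67.601.

E[X] = C(33,6)·2^(1−C(6,2)) = 69223/1024 ≈ 67.601.


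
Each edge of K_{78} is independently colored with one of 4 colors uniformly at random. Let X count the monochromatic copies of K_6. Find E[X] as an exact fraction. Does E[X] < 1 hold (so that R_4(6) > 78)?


E[X] = C(78, 6) · 4^{1 − 15} = 256851595 · 4^{−14} = 256851595/268435456.
As a reduced fraction: E[X] = 256851595/268435456 ≈ 0.956847.
Is E[X] < 1? YES.
Since E[X] < 1, there exists a 4-coloring of K_{78} with no monochromatic K_6; hence R_4(6) > 78.

E[X] = 256851595/268435456 ≈ 0.956847; E[X] < 1, so R_4(6) > 78.


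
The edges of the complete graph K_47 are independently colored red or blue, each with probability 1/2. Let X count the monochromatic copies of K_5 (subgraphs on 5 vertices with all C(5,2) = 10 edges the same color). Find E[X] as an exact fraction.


Let X = Σ_S X_S over the C(47, 5) = 1533939 subsets S of size 5, where X_S = 1 if the K_5 on S is monochromatic.
For a fixed S, the K_5 on S has C(5, 2) = 10 edges. P[all 10 edges red] = (1/2)^10, and likewise for blue, so P[monochromatic] = 2·(1/2)^10 = 2^{1 − 10} = 1/512.
By linearity: E[X] = C(47, 5) · 2^{1 − 10} = 1533939 · 1/512 = 1533939/512.
Numerically: E[X] ≈ 2995.975.

E[X] = C(47,5)·2^(1−C(5,2)) = 1533939/512 ≈ 2995.975.


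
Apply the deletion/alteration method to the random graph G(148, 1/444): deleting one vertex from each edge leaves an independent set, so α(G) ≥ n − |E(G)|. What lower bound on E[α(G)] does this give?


E[|E(G)|] = C(148, 2)·p = 10878 · (1/444) = 49/2.
E[α(G)] ≥ n − E[|E(G)|] = 148 − 49/2 = 247/2.
Numerically: ≈ 123.50000.
(This is only a lower bound; the true E[α(G)] may be larger.)

E[α(G)] ≥ 247/2 ≈ 123.50000.


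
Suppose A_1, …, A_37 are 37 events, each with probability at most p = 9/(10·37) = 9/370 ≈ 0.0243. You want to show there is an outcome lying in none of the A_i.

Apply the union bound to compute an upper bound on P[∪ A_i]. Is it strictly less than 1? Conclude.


Union bound: P[∪_{i=1}^{37} A_i] ≤ Σ_i P[A_i] ≤ 37·p = 37·(9/370) = 9/10.
Numerically: 9/10 ≈ 0.9000.
Is 9/10 < 1? YES.
Since P[∪ A_i] ≤ 9/10 < 1, the complement has P[∩ A_i^c] ≥ 1 − 9/10 = 1/10 > 0, so some outcome avoids every A_i.

37·p = 9/10 ≈ 0.9000; existence CERTIFIED by the union bound.


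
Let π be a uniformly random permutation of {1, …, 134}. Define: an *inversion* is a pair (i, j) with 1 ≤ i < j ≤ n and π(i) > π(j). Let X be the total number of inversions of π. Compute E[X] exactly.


Write X = Σ X_I over the C(134, 2) = 8911 pairs i < j, with X_I the indicator of one inversion.
There are 8911 indicators.
For each fixed pair i < j, the values π(i) and π(j) are two distinct elements of {1, …, 134} in uniformly random order; by symmetry P[π(i) > π(j)] = 1/2.
By linearity: E[X] = 8911 · (1/2) = C(134, 2) · (1/2) = 8911/2 = 8911/2 ≈ 4455.50000.

E[X] = 8911/2 = 4455.50000.


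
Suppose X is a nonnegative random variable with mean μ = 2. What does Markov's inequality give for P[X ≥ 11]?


μ = E[X] = 2, a = 11.
Markov: P[X ≥ 11] ≤ μ/a = (2)/11 = 2/11.
Numerically: ≈ 0.1818.
(Since a = 11 > μ = 2.0000, the bound 2/11 is < 1 and informative.)

P[X ≥ 11] ≤ 2/11 ≈ 0.1818.


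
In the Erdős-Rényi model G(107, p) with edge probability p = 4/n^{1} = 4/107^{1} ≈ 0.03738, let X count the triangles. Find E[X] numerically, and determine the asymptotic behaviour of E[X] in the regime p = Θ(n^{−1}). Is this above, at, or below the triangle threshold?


Number of potential triangles: C(107, 3) = 198485.
Each occurs with probability p³ ≈ (0.03738)³ ≈ 5.224306e-05.
By linearity: E[X] = C(107, 3)·p³ ≈ 198485 · 5.224306e-05 ≈ 10.3695.
Here α = 1, so p = 4/n is exactly at the triangle threshold p ~ 1/n. Asymptotically E[X] → c³/6 = 4³/6 = 32/3 ≈ 10.6667, a bounded constant. In this regime the triangle count is asymptotically Poisson(c³/6).

E[X] ≈ 10.3695; in regime p = Θ(1/n^{1}) E[X] stays bounded (at the triangle threshold p ~ 1/n).


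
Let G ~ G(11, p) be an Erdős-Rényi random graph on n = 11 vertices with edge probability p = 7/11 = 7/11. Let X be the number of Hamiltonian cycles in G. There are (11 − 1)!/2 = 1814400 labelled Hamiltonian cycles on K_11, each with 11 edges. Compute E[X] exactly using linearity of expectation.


K_11 has (11 − 1)!/2 = 1814400 labelled Hamiltonian cycles.
For each such Hamiltonian cycle H, let X_H = 1 if all 11 edges of H are present in G. Then P[X_H = 1] = p^{11} = (7/11)^{11} = 1977326743/285311670611.
By linearity: E[X] = Σ_H E[X_H] = 1814400 · p^{11} = 1814400 · 1977326743/285311670611 = 3587661642499200/285311670611.
Numerically: E[X] ≈ 12575.

E[X] = 1814400 · (7/11)^{11} = 3587661642499200/285311670611 ≈ 12575.


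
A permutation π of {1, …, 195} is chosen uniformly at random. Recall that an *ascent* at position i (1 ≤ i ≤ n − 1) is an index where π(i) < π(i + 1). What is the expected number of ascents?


Write X = Σ X_I over i = 1, …, 194, with X_I the indicator of one ascent.
There are 194 indicators.
For each fixed i, the pair (π(i), π(i+1)) is a uniformly random ordered pair of distinct values from {1, …, 195}; by symmetry P[π(i) < π(i+1)] = 1/2.
By linearity: E[X] = 194 · (1/2) = (195 − 1) · (1/2) = 97 ≈ 97.000.

E[X] = 97 = 97.000.


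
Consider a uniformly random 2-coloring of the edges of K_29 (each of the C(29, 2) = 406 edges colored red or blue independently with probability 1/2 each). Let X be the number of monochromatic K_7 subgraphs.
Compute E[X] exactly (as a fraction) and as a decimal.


Let X = Σ_S X_S over the C(29, 7) = 1560780 subsets S of size 7, where X_S = 1 if the K_7 on S is monochromatic.
For a fixed S, the K_7 on S has C(7, 2) = 21 edges. P[all 21 edges red] = (1/2)^21, and likewise for blue, so P[monochromatic] = 2·(1/2)^21 = 2^{1 − 21} = 1/1048576.
By linearity of expectation: E[X] = C(29, 7) · 2^{1 − 21} = 1560780 · 1/1048576 = 390195/262144.
Numerically: E[X] ≈ 1.48848.

E[X] = C(29,7)·2^(1−C(7,2)) = 390195/262144 ≈ 1.48848.


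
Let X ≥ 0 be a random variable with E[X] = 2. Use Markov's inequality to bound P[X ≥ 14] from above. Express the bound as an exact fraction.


μ = E[X] = 2, a = 14.
Markov: P[X ≥ 14] ≤ μ/a = (2)/14 = 1/7.
Numerically: ≈ 0.142857.
(Since a = 14 > μ = 2.000000, the bound 1/7 is < 1 and informative.)

P[X ≥ 14] ≤ 1/7 ≈ 0.142857.


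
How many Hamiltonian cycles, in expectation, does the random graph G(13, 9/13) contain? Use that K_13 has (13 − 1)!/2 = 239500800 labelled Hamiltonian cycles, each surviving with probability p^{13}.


K_13 has (13 − 1)!/2 = 239500800 labelled Hamiltonian cycles.
For each such Hamiltonian cycle H, let X_H = 1 if all 13 edges of H are present in G. Then P[X_H = 1] = p^{13} = (9/13)^{13} = 2541865828329/302875106592253.
By linearity of expectation: E[X] = Σ_H E[X_H] = 239500800 · p^{13} = 239500800 · 2541865828329/302875106592253 = 608778899377458163200/302875106592253.
Numerically: E[X] ≈ 2.01e+06.

E[X] = 239500800 · (9/13)^{13} = 608778899377458163200/302875106592253 ≈ 2.01e+06.


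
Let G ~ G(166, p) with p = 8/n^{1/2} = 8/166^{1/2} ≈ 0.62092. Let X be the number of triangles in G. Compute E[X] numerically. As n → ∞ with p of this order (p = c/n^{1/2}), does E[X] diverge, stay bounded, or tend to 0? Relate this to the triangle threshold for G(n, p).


Number of potential triangles: C(166, 3) = 748660.
Each occurs with probability p³ ≈ (0.62092)³ ≈ 2.39391006e-01.
By linearity: E[X] = C(166, 3)·p³ ≈ 748660 · 2.39391006e-01 ≈ 179222.470192.
Since α = 1/2 < 1, p = c/n^{1/2} ≫ 1/n is above the triangle threshold p ~ 1/n. Asymptotically E[X] ~ (c³/6)·n^{3(1−α)} = (8³/6)·n^{1.5} → ∞; triangles are abundant w.h.p.

E[X] ≈ 179222.470192; in regime p = Θ(1/n^{1/2}) E[X] diverges (above the triangle threshold p ~ 1/n).


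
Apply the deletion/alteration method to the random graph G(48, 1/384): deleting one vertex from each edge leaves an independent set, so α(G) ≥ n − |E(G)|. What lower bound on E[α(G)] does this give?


E[|E(G)|] = C(48, 2)·p = 1128 · (1/384) = 47/16.
E[α(G)] ≥ n − E[|E(G)|] = 48 − 47/16 = 721/16.
Numerically: ≈ 45.0625.
(This is only a lower bound; the true E[α(G)] may be larger.)

E[α(G)] ≥ 721/16 ≈ 45.0625.


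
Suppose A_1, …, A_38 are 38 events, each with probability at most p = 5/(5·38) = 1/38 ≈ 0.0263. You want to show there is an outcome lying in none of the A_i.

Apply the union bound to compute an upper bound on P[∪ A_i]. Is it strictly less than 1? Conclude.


Union bound: P[∪_{i=1}^{38} A_i] ≤ Σ_i P[A_i] ≤ 38·p = 38·(1/38) = 1.
Numerically: 1 ≈ 1.0000.
Is 1 < 1? NO.
Since the bound 1 is ≥ 1, the union bound is uninformative here; it does NOT by itself certify existence.

38·p = 1 ≈ 1.0000; existence NOT certified by the union bound.


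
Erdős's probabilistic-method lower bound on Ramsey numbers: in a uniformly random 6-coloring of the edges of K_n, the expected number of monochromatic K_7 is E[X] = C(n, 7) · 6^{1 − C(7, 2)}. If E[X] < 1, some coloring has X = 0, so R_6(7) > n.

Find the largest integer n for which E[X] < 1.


We need C(n, 7) · 6^{1 − 21} < 1, i.e. C(n, 7) < 6^{21 − 1} = 3656158440062976.
Check values of n near the boundary:
  n = 563: C(563, 7) = 3426622515769596; 3426622515769596 < 3656158440062976? YES
  n = 564: C(564, 7) = 3469685994423792; 3469685994423792 < 3656158440062976? YES
  n = 565: C(565, 7) = 3513212521235560; 3513212521235560 < 3656158440062976? YES
  n = 566: C(566, 7) = 3557206237959440; 3557206237959440 < 3656158440062976? YES
  n = 567: C(567, 7) = 3601671315933933; 3601671315933933 < 3656158440062976? YES
  n = 568: C(568, 7) = 3646611956239704; 3646611956239704 < 3656158440062976? YES
  n = 569: C(569, 7) = 3692032389858348; 3692032389858348 < 3656158440062976? NO
  n = 570: C(570, 7) = 3737936877831720; 3737936877831720 < 3656158440062976? NO
The largest n with C(n, 7) < 3656158440062976 is n = 568 (where E[X] = 16882462760369/16926659444736 ≈ 0.9974). Hence R_6(7) > 568, i.e. R_6(7) ≥ 569.

Largest n = 568; hence R_6(7) > 568.


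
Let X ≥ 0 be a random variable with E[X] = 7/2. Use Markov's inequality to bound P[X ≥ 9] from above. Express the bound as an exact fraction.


μ = E[X] = 7/2, a = 9.
Markov: P[X ≥ 9] ≤ μ/a = (7/2)/9 = 7/18.
Numerically: ≈ 0.389.
(Since a = 9 > μ = 3.500, the bound 7/18 is < 1 and informative.)

P[X ≥ 9] ≤ 7/18 ≈ 0.389.
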